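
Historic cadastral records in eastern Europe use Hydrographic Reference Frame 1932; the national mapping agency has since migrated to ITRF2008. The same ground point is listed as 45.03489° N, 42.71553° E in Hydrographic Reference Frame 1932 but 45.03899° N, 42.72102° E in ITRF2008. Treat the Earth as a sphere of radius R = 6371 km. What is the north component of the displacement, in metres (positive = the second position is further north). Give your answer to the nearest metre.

Δφ = 45.03899° − 45.03489° = +0.00410°; Δλ = 42.72102° − 42.71553° = +0.00549°.
1° along a meridian = πR/180 = 111195 m.
ΔN = Δφ × 111195 = 455.9 m; ΔE = Δλ × 111195 × cos(45.03489°) = +0.00549 × 111195 × 0.706676 = 431.4 m.

ΔN = 456 m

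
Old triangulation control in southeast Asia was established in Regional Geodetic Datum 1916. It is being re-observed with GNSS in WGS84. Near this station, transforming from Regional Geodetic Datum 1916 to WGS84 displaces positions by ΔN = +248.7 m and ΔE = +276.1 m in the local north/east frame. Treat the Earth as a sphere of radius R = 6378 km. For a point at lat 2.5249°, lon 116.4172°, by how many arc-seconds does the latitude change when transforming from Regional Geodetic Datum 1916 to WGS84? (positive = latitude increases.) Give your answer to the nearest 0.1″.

On a sphere of radius R, 1 rad of latitude = R, so Δφ = ΔN / R = 248.7 / 6378000 = 3.8993e-05 rad = 8.043″.

Δφ = 8.0″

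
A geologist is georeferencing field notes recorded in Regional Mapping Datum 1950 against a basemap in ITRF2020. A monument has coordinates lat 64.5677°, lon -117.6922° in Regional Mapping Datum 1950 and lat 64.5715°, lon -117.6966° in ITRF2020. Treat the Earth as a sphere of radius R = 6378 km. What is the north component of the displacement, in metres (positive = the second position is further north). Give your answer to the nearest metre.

ΔN = 423 m

Δφ = 64.5715° − 64.5677° = +0.0038°; Δλ = -117.6966° − -117.6922° = -0.0044°.
1° along a meridian = πR/180 = 111317 m.
ΔN = Δφ × 111317 = 423.0 m; ΔE = Δλ × 111317 × cos(64.5677°) = -0.0044 × 111317 × 0.429444 = -210.3 m.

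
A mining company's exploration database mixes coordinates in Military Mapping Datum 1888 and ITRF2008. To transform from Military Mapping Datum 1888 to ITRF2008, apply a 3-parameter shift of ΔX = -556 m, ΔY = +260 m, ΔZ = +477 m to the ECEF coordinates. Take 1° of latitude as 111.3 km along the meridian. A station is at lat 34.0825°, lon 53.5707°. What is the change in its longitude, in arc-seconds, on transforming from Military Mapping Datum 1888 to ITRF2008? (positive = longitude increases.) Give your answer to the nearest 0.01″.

Δλ = 23.50″

sin φ = 0.560386, cos φ = 0.828232, sin λ = 0.804590, cos λ = 0.593830.
East component: ΔE = −sin λ·ΔX + cos λ·ΔY = −(0.804590)(-556) + (0.593830)(260) = 601.75 m.
1° of latitude spans 111300 m; at latitude φ, 1° of longitude spans that × cos φ = 92182.2 m, so Δλ = 601.75 / 92182.2 × 3600 = 23.500″.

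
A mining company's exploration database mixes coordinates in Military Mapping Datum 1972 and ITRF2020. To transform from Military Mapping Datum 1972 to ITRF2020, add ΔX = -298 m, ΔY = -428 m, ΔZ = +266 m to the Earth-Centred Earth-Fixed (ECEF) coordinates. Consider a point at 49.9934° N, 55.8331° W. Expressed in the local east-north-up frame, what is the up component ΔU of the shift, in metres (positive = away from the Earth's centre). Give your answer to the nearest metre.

ΔU = 324 m

At φ = 49.9934°, λ = -55.8331°: sin φ = 0.765970, cos φ = 0.642876, sin λ = -0.827405, cos λ = 0.561605.
ΔU = cos φ cos λ·ΔX + cos φ sin λ·ΔY + sin φ·ΔZ = (0.642876)(0.561605)(-298) + (0.642876)(-0.827405)(-428) + (0.765970)(266) = 323.82 m.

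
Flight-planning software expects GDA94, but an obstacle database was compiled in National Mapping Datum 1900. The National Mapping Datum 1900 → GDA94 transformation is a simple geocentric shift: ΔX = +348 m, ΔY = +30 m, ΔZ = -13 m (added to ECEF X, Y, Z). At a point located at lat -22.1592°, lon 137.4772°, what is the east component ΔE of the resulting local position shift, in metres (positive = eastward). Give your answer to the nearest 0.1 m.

At φ = -22.1592°, λ = 137.4772°: sin φ = -0.377181, cos φ = 0.926139, sin λ = 0.675884, cos λ = -0.737008.
ΔE = −sin λ·ΔX + cos λ·ΔY = −(0.675884)·(348) + (-0.737008)·(30) = -257.32 m.

ΔE = -257.3 m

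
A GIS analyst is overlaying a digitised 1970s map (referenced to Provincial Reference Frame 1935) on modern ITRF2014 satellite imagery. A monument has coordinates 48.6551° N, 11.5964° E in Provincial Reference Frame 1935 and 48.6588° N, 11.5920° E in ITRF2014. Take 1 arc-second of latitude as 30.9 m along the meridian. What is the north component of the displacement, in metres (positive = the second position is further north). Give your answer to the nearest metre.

Δφ = 48.6588° − 48.6551° = +0.0037°; Δλ = 11.5920° − 11.5964° = -0.0044°.
1° of latitude = 3600 × 30.90 = 111240 m.
ΔN = Δφ × 111240 = 411.6 m; ΔE = Δλ × 111240 × cos(48.6551°) = -0.0044 × 111240 × 0.660590 = -323.3 m.

ΔN = 412 m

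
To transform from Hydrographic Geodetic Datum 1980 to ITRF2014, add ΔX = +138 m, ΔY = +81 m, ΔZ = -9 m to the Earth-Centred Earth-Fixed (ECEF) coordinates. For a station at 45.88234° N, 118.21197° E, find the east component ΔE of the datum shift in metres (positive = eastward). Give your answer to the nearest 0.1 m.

At φ = 45.88234°, λ = 118.21197°: sin φ = 0.717912, cos φ = 0.696134, sin λ = 0.881205, cos λ = -0.472735.
ΔE = −sin λ·ΔX + cos λ·ΔY = −(0.881205)·(138) + (-0.472735)·(81) = -159.90 m.

ΔE = -159.9 m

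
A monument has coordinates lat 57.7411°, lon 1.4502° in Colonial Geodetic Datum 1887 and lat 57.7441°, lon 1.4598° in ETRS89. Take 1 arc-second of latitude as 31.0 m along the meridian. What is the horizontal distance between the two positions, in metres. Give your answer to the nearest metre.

663 m

Δφ = 57.7441° − 57.7411° = +0.0030°; Δλ = 1.4598° − 1.4502° = +0.0096°.
1° of latitude = 3600 × 31.00 = 111600 m.
ΔN = Δφ × 111600 = 334.8 m; ΔE = Δλ × 111600 × cos(57.7411°) = +0.0096 × 111600 × 0.533746 = 571.8 m.
Distance = √(ΔE² + ΔN²) = √(571.8² + 334.8²) = 662.6 m.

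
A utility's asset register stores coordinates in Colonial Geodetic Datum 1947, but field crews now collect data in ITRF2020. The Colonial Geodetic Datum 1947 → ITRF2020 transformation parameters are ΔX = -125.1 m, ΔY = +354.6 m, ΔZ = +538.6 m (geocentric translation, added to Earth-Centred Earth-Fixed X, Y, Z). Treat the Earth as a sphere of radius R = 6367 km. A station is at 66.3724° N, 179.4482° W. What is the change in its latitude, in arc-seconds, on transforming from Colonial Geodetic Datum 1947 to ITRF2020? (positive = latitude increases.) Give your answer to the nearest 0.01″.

Δφ = 3.38″

sin φ = 0.916170, cos φ = 0.400790, sin λ = -0.009631, cos λ = -0.999954.
North component: ΔN = −sin φ cos λ·ΔX − sin φ sin λ·ΔY + cos φ·ΔZ = −(0.916170)(-0.999954)(-125.1) − (0.916170)(-0.009631)(354.6) + (0.400790)(538.6) = 104.39 m.
1° of latitude spans πR/180 = 111125 m, so Δφ = 104.39 / 111125 × 3600 = 3.382″.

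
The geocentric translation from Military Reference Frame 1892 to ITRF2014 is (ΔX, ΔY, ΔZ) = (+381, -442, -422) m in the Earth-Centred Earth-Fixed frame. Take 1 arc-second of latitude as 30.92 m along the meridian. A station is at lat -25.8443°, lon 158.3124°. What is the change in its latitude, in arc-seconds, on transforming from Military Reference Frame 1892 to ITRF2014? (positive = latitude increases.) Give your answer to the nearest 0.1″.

sin φ = -0.435927, cos φ = 0.899982, sin λ = 0.369546, cos λ = -0.929213.
North component: ΔN = −sin φ cos λ·ΔX − sin φ sin λ·ΔY + cos φ·ΔZ = −(-0.435927)(-0.929213)(381) − (-0.435927)(0.369546)(-442) + (0.899982)(-422) = -605.33 m.
1° of latitude spans 3600 × 30.92 = 111312 m, so Δφ = -605.33 / 111312 × 3600 = -19.577″.

Δφ = -19.6″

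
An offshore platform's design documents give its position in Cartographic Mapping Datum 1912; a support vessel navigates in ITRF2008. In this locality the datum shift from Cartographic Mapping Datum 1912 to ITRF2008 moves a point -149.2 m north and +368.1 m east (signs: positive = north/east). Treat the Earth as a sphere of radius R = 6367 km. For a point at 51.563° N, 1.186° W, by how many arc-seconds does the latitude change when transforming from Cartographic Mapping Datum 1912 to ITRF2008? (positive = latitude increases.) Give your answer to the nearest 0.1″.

Δφ = -4.8″

On a sphere of radius R, 1 rad of latitude = R, so Δφ = ΔN / R = -149.2 / 6367000 = -2.3433e-05 rad = -4.833″.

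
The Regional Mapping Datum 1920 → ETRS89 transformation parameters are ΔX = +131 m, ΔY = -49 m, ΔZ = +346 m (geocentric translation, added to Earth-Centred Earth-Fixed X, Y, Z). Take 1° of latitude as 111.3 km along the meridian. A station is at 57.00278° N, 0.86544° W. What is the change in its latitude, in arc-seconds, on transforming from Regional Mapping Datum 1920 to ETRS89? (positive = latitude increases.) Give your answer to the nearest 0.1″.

sin φ = 0.838697, cos φ = 0.544598, sin λ = -0.015104, cos λ = 0.999886.
North component: ΔN = −sin φ cos λ·ΔX − sin φ sin λ·ΔY + cos φ·ΔZ = −(0.838697)(0.999886)(131) − (0.838697)(-0.015104)(-49) + (0.544598)(346) = 77.95 m.
1° of latitude spans 111300 m, so Δφ = 77.95 / 111300 × 3600 = 2.521″.

Δφ = 2.5″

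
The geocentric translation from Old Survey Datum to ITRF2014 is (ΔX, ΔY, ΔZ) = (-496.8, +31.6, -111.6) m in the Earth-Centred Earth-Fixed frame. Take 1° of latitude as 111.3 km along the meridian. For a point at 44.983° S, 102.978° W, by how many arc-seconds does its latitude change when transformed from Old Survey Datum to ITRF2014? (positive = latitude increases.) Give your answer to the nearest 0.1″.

sin φ = -0.706897, cos φ = 0.707317, sin λ = -0.974456, cos λ = -0.224577.
North component: ΔN = −sin φ cos λ·ΔX − sin φ sin λ·ΔY + cos φ·ΔZ = −(-0.706897)(-0.224577)(-496.8) − (-0.706897)(-0.974456)(31.6) + (0.707317)(-111.6) = -21.84 m.
1° of latitude spans 111300 m, so Δφ = -21.84 / 111300 × 3600 = -0.706″.

Δφ = -0.7″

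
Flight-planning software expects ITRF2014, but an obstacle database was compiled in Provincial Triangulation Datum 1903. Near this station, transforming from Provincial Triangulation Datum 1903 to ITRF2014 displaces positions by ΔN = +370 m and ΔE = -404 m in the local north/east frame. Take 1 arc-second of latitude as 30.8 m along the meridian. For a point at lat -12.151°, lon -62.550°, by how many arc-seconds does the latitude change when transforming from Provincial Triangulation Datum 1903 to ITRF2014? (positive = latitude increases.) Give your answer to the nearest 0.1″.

1″ of latitude = 30.80 m, so Δφ = 370.0 / 30.80 = 12.013″.

Δφ = 12.0″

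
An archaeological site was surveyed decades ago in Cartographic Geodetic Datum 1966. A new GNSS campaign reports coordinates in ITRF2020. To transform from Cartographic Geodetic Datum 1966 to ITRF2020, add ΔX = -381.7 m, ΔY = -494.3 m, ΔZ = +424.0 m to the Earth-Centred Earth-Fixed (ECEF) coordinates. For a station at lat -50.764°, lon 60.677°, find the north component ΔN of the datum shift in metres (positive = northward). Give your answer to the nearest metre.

At φ = -50.764°, λ = 60.677°: sin φ = -0.774547, cos φ = 0.632516, sin λ = 0.871873, cos λ = 0.489732.
ΔN = −sin φ cos λ·ΔX − sin φ sin λ·ΔY + cos φ·ΔZ = −(-0.774547)(0.489732)(-381.7) − (-0.774547)(0.871873)(-494.3) + (0.632516)(424.0) = -210.40 m.

ΔN = -210 m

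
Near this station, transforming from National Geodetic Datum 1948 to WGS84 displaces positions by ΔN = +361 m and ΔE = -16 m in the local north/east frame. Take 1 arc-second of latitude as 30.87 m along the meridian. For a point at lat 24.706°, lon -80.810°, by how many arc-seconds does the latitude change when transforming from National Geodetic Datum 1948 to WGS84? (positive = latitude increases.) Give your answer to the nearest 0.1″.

1″ of latitude = 30.87 m, so Δφ = 361.0 / 30.87 = 11.694″.

Δφ = 11.7″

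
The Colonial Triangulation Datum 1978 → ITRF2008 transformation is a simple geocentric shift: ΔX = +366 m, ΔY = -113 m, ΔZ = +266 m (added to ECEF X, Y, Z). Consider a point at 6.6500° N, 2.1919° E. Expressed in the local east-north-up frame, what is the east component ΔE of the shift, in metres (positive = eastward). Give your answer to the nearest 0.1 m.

At φ = 6.6500°, λ = 2.1919°: sin φ = 0.115804, cos φ = 0.993272, sin λ = 0.038247, cos λ = 0.999268.
ΔE = −sin λ·ΔX + cos λ·ΔY = −(0.038247)·(366) + (0.999268)·(-113) = -126.92 m.

ΔE = -126.9 m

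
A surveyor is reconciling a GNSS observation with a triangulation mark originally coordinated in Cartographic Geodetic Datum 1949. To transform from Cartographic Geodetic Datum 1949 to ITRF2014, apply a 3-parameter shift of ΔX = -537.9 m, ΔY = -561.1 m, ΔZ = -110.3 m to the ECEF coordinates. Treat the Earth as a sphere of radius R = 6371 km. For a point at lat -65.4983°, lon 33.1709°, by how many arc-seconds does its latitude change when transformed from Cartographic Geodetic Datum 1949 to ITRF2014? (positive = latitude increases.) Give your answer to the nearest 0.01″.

sin φ = -0.909949, cos φ = 0.414720, sin λ = 0.547138, cos λ = 0.837042.
North component: ΔN = −sin φ cos λ·ΔX − sin φ sin λ·ΔY + cos φ·ΔZ = −(-0.909949)(0.837042)(-537.9) − (-0.909949)(0.547138)(-561.1) + (0.414720)(-110.3) = -734.80 m.
1° of latitude spans πR/180 = 111195 m, so Δφ = -734.80 / 111195 × 3600 = -23.789″.

Δφ = -23.79″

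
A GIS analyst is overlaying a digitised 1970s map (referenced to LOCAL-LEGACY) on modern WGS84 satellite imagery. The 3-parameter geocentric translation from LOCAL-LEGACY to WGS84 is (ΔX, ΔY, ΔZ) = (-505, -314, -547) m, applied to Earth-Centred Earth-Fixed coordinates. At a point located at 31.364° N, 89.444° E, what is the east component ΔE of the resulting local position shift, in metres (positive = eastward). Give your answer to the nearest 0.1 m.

ΔE = 501.9 m

At φ = 31.364°, λ = 89.444°: sin φ = 0.520473, cos φ = 0.853878, sin λ = 0.999953, cos λ = 0.009704.
ΔE = −sin λ·ΔX + cos λ·ΔY = −(0.999953)·(-505) + (0.009704)·(-314) = 501.93 m.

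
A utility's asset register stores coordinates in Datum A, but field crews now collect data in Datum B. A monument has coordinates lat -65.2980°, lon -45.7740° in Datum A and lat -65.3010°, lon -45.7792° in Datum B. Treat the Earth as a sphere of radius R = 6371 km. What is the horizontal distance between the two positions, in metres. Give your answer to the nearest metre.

Δφ = -65.3010° − -65.2980° = -0.0030°; Δλ = -45.7792° − -45.7740° = -0.0052°.
1° along a meridian = πR/180 = 111195 m.
ΔN = Δφ × 111195 = -333.6 m; ΔE = Δλ × 111195 × cos(-65.2980°) = -0.0052 × 111195 × 0.417899 = -241.6 m.
Distance = √(ΔE² + ΔN²) = √((-241.6)² + (-333.6)²) = 411.9 m.

412 m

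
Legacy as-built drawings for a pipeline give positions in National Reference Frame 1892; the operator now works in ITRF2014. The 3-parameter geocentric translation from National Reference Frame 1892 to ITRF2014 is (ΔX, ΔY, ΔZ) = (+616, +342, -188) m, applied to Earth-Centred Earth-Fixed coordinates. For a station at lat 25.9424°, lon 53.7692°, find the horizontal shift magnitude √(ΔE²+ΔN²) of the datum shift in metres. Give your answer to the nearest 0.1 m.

537.1 m

The local east axis at (φ, λ) is (−sin λ, cos λ, 0), so ΔE = −sin(53.7692°)·616 + cos(53.7692°)·342 = -294.76 m.
The local north axis is (−sin φ cos λ, −sin φ sin λ, cos φ), giving ΔN = -159.273 − 120.685 − 169.056 = -449.01 m.
Horizontal magnitude = √(ΔE² + ΔN²) = √((-294.76)² + (-449.01)²) = 537.12 m.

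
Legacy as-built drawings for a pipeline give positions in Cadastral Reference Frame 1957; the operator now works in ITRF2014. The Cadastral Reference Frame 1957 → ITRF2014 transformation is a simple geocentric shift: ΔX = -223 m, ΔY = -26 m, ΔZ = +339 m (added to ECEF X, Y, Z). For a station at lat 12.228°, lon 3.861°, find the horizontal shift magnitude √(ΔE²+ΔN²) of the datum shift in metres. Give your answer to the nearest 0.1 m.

379.0 m

At φ = 12.228°, λ = 3.861°: sin φ = 0.211802, cos φ = 0.977313, sin λ = 0.067336, cos λ = 0.997730.
ΔE = −sin λ·ΔX + cos λ·ΔY = −(0.067336)·(-223) + (0.997730)·(-26) = -10.93 m.
ΔN = −sin φ cos λ·ΔX − sin φ sin λ·ΔY + cos φ·ΔZ = −(0.211802)(0.997730)(-223) − (0.211802)(0.067336)(-26) + (0.977313)(339) = 378.80 m.
Horizontal magnitude = √(ΔE² + ΔN²) = √((-10.93)² + 378.80²) = 378.96 m.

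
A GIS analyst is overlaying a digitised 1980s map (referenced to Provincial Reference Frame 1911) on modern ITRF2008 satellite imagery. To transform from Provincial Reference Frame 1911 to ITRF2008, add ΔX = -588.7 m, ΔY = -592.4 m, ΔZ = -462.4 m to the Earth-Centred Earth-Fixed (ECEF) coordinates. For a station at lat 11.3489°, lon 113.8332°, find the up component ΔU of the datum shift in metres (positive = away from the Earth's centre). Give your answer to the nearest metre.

ΔU = -389 m

At φ = 11.3489°, λ = 113.8332°: sin φ = 0.196783, cos φ = 0.980447, sin λ = 0.914726, cos λ = -0.404075.
ΔU = cos φ cos λ·ΔX + cos φ sin λ·ΔY + sin φ·ΔZ = (0.980447)(-0.404075)(-588.7) + (0.980447)(0.914726)(-592.4) + (0.196783)(-462.4) = -389.05 m.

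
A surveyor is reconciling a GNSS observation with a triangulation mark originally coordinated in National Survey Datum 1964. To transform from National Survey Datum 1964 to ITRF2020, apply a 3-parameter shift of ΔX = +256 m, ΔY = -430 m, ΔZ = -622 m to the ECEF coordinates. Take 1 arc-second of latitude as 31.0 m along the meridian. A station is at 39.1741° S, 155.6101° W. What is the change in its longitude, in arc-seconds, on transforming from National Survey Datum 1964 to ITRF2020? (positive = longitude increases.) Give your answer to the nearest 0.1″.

sin φ = -0.631679, cos φ = 0.775230, sin λ = -0.412944, cos λ = -0.910756.
East component: ΔE = −sin λ·ΔX + cos λ·ΔY = −(-0.412944)(256) + (-0.910756)(-430) = 497.34 m.
1° of latitude spans 3600 × 31.00 = 111600 m; at latitude φ, 1° of longitude spans that × cos φ = 86515.7 m, so Δλ = 497.34 / 86515.7 × 3600 = 20.695″.

Δλ = 20.7″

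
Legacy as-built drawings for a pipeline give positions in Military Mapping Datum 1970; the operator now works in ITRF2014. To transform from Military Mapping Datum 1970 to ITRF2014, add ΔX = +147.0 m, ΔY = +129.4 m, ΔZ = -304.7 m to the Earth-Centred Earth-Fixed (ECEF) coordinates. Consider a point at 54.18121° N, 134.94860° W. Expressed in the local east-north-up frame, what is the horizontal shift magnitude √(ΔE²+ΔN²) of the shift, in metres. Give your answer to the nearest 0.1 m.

23.5 m

The local east axis at (φ, λ) is (−sin λ, cos λ, 0), so ΔE = −sin(-134.94860°)·147.0 + cos(-134.94860°)·129.4 = 12.62 m.
The local north axis is (−sin φ cos λ, −sin φ sin λ, cos φ), giving ΔN = 84.210 + 74.261 − 178.318 = -19.85 m.
Horizontal magnitude = √(ΔE² + ΔN²) = √(12.62² + (-19.85)²) = 23.52 m.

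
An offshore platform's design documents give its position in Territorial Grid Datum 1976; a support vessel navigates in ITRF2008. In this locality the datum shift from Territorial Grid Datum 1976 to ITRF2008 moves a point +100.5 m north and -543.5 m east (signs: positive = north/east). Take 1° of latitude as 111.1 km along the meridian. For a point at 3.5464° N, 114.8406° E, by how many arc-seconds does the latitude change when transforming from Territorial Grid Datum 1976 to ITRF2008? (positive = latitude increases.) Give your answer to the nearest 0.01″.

1° of latitude = 111.1 km, so Δφ = 100.5 / 111100 = 0.0009046° = 3.257″.

Δφ = 3.26″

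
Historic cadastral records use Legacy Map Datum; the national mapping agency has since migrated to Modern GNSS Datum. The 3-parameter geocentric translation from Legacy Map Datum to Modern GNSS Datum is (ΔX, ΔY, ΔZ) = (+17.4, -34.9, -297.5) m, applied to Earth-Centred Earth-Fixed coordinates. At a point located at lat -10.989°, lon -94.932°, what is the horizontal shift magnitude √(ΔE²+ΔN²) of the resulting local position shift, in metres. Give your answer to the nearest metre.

At φ = -10.989°, λ = -94.932°: sin φ = -0.190621, cos φ = 0.981664, sin λ = -0.996297, cos λ = -0.085973.
ΔE = −sin λ·ΔX + cos λ·ΔY = −(-0.996297)·(17.4) + (-0.085973)·(-34.9) = 20.34 m.
ΔN = −sin φ cos λ·ΔX − sin φ sin λ·ΔY + cos φ·ΔZ = −(-0.190621)(-0.085973)(17.4) − (-0.190621)(-0.996297)(-34.9) + (0.981664)(-297.5) = -285.70 m.
Horizontal magnitude = √(ΔE² + ΔN²) = √(20.34² + (-285.70)²) = 286.42 m.

286 m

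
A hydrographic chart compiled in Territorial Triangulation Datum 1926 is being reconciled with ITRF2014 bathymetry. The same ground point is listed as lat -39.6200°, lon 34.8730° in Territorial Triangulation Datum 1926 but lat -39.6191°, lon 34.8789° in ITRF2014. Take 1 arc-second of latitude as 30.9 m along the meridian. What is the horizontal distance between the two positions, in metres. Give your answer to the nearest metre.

515 m

Δφ = -39.6191° − -39.6200° = +0.0009°; Δλ = 34.8789° − 34.8730° = +0.0059°.
1° of latitude = 3600 × 30.90 = 111240 m.
ΔN = Δφ × 111240 = 100.1 m; ΔE = Δλ × 111240 × cos(-39.6200°) = +0.0059 × 111240 × 0.770291 = 505.6 m.
Distance = √(ΔE² + ΔN²) = √(505.6² + 100.1²) = 515.4 m.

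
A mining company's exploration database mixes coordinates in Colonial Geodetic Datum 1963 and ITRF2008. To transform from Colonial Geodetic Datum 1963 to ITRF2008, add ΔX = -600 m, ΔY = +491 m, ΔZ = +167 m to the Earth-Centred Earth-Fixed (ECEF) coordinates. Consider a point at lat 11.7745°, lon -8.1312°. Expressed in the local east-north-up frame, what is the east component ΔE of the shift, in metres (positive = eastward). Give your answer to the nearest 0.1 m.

At φ = 11.7745°, λ = -8.1312°: sin φ = 0.204060, cos φ = 0.978958, sin λ = -0.141440, cos λ = 0.989947.
ΔE = −sin λ·ΔX + cos λ·ΔY = −(-0.141440)·(-600) + (0.989947)·(491) = 401.20 m.

ΔE = 401.2 m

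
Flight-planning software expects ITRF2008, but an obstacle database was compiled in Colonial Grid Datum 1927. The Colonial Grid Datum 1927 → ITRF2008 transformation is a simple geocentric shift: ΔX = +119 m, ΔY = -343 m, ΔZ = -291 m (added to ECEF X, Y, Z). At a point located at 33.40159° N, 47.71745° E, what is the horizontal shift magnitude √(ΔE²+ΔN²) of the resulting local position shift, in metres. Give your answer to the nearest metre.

The local east axis at (φ, λ) is (−sin λ, cos λ, 0), so ΔE = −sin(47.71745°)·119 + cos(47.71745°)·(-343) = -318.81 m.
The local north axis is (−sin φ cos λ, −sin φ sin λ, cos φ), giving ΔN = -44.074 + 139.698 − 242.936 = -147.31 m.
Horizontal magnitude = √(ΔE² + ΔN²) = √((-318.81)² + (-147.31)²) = 351.20 m.

351 m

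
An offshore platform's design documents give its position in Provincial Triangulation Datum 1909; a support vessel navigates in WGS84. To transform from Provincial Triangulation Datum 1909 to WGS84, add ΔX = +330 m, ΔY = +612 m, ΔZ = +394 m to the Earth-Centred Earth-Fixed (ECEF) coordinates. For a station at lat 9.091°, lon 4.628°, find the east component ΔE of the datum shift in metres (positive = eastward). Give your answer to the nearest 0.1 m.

ΔE = 583.4 m

At φ = 9.091°, λ = 4.628°: sin φ = 0.158003, cos φ = 0.987439, sin λ = 0.080686, cos λ = 0.996740.
ΔE = −sin λ·ΔX + cos λ·ΔY = −(0.080686)·(330) + (0.996740)·(612) = 583.38 m.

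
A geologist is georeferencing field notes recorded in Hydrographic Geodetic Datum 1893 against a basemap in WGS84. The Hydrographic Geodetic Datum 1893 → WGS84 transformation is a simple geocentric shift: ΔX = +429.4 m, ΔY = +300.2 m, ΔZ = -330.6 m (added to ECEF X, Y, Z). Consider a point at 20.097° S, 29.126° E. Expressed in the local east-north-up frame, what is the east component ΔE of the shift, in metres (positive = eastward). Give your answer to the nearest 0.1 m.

ΔE = 53.2 m

At φ = -20.097°, λ = 29.126°: sin φ = -0.343611, cos φ = 0.939112, sin λ = 0.486732, cos λ = 0.873551.
ΔE = −sin λ·ΔX + cos λ·ΔY = −(0.486732)·(429.4) + (0.873551)·(300.2) = 53.24 m.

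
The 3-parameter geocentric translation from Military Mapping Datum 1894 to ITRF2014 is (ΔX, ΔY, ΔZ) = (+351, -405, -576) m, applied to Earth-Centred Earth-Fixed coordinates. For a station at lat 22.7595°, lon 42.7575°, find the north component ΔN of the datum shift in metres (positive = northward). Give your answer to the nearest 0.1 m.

The local north axis is (−sin φ cos λ, −sin φ sin λ, cos φ), giving ΔN = -99.701 + 106.369 − 531.151 = -524.48 m.

ΔN = -524.5 m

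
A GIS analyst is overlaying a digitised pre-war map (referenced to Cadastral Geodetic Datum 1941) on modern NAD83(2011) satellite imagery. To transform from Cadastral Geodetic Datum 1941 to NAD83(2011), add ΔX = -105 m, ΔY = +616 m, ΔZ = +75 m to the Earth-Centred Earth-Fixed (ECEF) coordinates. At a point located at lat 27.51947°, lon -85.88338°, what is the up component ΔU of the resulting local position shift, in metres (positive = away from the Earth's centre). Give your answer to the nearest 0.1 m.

At φ = 27.51947°, λ = -85.88338°: sin φ = 0.462050, cos φ = 0.886854, sin λ = -0.997420, cos λ = 0.071787.
ΔU = cos φ cos λ·ΔX + cos φ sin λ·ΔY + sin φ·ΔZ = (0.886854)(0.071787)(-105) + (0.886854)(-0.997420)(616) + (0.462050)(75) = -516.92 m.

ΔU = -516.9 m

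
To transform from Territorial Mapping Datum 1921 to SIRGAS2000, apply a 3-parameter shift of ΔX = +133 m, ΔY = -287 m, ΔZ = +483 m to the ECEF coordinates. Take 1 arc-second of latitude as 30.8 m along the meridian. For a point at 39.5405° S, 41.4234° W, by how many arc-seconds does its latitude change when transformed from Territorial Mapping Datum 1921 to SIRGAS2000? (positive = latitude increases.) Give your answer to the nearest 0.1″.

sin φ = -0.636623, cos φ = 0.771175, sin λ = -0.661618, cos λ = 0.749841.
North component: ΔN = −sin φ cos λ·ΔX − sin φ sin λ·ΔY + cos φ·ΔZ = −(-0.636623)(0.749841)(133) − (-0.636623)(-0.661618)(-287) + (0.771175)(483) = 556.85 m.
1° of latitude spans 3600 × 30.80 = 110880 m, so Δφ = 556.85 / 110880 × 3600 = 18.080″.

Δφ = 18.1″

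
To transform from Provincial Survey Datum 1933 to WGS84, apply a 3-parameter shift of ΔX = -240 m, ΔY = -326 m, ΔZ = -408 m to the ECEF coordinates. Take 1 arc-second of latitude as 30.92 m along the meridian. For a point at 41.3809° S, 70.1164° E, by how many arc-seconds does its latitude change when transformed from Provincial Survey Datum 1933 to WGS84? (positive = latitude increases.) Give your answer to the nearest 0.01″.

Δφ = -18.20″

sin φ = -0.661062, cos φ = 0.750331, sin λ = 0.940386, cos λ = 0.340110.
North component: ΔN = −sin φ cos λ·ΔX − sin φ sin λ·ΔY + cos φ·ΔZ = −(-0.661062)(0.340110)(-240) − (-0.661062)(0.940386)(-326) + (0.750331)(-408) = -562.75 m.
1° of latitude spans 3600 × 30.92 = 111312 m, so Δφ = -562.75 / 111312 × 3600 = -18.200″.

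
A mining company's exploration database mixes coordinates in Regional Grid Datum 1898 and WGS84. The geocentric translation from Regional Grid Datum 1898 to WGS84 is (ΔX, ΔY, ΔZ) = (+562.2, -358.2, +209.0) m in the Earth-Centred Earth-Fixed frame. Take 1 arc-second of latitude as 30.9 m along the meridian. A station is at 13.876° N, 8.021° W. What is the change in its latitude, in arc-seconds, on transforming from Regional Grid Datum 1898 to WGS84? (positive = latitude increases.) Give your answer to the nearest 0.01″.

Δφ = 1.86″

sin φ = 0.239821, cos φ = 0.970817, sin λ = -0.139536, cos λ = 0.990217.
North component: ΔN = −sin φ cos λ·ΔX − sin φ sin λ·ΔY + cos φ·ΔZ = −(0.239821)(0.990217)(562.2) − (0.239821)(-0.139536)(-358.2) + (0.970817)(209.0) = 57.41 m.
1° of latitude spans 3600 × 30.90 = 111240 m, so Δφ = 57.41 / 111240 × 3600 = 1.858″.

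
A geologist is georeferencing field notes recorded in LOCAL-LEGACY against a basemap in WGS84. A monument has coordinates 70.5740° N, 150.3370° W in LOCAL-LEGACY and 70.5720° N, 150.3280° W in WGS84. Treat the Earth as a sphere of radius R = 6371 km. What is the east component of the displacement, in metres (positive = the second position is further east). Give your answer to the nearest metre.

ΔE = 333 m

Δφ = 70.5720° − 70.5740° = -0.0020°; Δλ = -150.3280° − -150.3370° = +0.0090°.
1° along a meridian = πR/180 = 111195 m.
ΔN = Δφ × 111195 = -222.4 m; ΔE = Δλ × 111195 × cos(70.5740°) = +0.0090 × 111195 × 0.332589 = 332.8 m.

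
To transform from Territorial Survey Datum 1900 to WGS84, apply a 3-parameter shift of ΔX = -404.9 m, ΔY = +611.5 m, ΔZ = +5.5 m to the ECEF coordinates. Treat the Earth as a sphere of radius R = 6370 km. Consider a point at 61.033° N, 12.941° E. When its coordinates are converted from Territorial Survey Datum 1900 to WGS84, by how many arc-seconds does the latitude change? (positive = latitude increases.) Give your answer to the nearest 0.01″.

Δφ = 7.39″

sin φ = 0.874899, cos φ = 0.484306, sin λ = 0.223948, cos λ = 0.974601.
North component: ΔN = −sin φ cos λ·ΔX − sin φ sin λ·ΔY + cos φ·ΔZ = −(0.874899)(0.974601)(-404.9) − (0.874899)(0.223948)(611.5) + (0.484306)(5.5) = 228.10 m.
1° of latitude spans πR/180 = 111177 m, so Δφ = 228.10 / 111177 × 3600 = 7.386″.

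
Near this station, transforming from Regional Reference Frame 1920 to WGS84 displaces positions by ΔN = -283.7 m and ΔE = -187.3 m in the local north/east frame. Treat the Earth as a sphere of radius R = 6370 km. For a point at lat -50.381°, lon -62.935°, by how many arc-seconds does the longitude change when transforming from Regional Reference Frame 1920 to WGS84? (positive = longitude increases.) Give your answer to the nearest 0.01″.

At latitude -50.381°, cos φ = 0.637679.
One radian of longitude at latitude φ spans R cos φ, so Δλ = ΔE / (R cos φ) = -187.3 / (6370000 × 0.637679) = -4.6110e-05 rad = -9.511″.

Δλ = -9.51″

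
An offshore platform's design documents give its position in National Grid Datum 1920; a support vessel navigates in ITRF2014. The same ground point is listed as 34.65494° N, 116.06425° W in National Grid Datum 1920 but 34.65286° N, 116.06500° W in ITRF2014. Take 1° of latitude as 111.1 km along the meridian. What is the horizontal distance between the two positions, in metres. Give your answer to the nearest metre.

Δφ = 34.65286° − 34.65494° = -0.00208°; Δλ = -116.06500° − -116.06425° = -0.00075°.
ΔN = Δφ × 111100 = -231.1 m; ΔE = Δλ × 111100 × cos(34.65494°) = -0.00075 × 111100 × 0.822591 = -68.5 m.
Distance = √(ΔE² + ΔN²) = √((-68.5)² + (-231.1)²) = 241.0 m.

241 m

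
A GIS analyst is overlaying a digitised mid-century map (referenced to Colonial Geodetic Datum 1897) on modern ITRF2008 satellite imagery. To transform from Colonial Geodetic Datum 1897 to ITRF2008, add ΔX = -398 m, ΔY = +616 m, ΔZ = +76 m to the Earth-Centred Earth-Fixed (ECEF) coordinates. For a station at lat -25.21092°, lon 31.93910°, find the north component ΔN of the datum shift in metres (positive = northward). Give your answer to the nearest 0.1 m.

The local north axis is (−sin φ cos λ, −sin φ sin λ, cos φ), giving ΔN = -143.864 + 138.807 + 68.761 = 63.70 m.

ΔN = 63.7 m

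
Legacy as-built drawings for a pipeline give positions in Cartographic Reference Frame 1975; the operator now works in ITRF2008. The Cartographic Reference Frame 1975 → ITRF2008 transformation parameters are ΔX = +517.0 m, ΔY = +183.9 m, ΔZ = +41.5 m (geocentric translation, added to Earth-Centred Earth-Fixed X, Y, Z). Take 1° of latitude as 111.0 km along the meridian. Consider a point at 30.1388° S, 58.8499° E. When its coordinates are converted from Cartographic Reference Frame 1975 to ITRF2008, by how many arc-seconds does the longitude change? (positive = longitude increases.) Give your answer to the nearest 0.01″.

sin φ = -0.502096, cos φ = 0.864812, sin λ = 0.855815, cos λ = 0.517282.
East component: ΔE = −sin λ·ΔX + cos λ·ΔY = −(0.855815)(517.0) + (0.517282)(183.9) = -347.33 m.
1° of latitude spans 111000 m; at latitude φ, 1° of longitude spans that × cos φ = 95994.1 m, so Δλ = -347.33 / 95994.1 × 3600 = -13.026″.

Δλ = -13.03″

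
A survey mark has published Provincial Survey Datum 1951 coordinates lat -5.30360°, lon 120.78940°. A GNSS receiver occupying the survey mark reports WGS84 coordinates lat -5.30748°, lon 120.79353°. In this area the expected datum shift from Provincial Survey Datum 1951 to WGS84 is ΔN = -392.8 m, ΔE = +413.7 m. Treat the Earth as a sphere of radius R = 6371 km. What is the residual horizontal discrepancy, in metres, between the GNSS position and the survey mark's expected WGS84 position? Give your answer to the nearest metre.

58 m

Observed coordinate differences: Δφ = -0.00388°, Δλ = +0.00413°.
Converting to metres (1° lat = 111195 m, cos φ = 0.995719): observed ΔN = -431.4 m, observed ΔE = 457.3 m.
Subtracting the expected shift leaves a residual of -431.4 − (-392.8) = -38.6 m north and 457.3 − (413.7) = 43.6 m east.
Residual distance = √((-38.6)² + 43.6²) = 58.2 m.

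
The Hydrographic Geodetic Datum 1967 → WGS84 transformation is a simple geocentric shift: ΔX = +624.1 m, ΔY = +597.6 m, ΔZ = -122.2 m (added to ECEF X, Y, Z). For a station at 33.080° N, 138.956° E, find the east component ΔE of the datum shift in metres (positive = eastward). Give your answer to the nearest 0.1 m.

ΔE = -860.5 m

The local east axis at (φ, λ) is (−sin λ, cos λ, 0), so ΔE = −sin(138.956°)·624.1 + cos(138.956°)·597.6 = -860.52 m.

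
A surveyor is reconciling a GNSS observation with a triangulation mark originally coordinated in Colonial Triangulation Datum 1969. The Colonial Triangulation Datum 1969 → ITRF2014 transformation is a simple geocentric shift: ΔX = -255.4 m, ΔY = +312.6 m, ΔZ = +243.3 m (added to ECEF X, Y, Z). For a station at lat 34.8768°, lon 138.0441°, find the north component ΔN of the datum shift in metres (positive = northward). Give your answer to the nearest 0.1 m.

The local north axis is (−sin φ cos λ, −sin φ sin λ, cos φ), giving ΔN = -108.605 − 119.504 + 199.599 = -28.51 m.

ΔN = -28.5 m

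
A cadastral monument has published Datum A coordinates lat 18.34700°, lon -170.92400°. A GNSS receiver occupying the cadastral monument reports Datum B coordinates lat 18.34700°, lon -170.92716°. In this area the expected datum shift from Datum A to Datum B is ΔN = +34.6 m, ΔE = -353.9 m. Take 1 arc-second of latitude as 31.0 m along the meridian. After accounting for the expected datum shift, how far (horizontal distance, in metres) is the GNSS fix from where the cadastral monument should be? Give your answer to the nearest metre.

40 m

Observed coordinate differences: Δφ = +0.00000°, Δλ = -0.00316°.
Converting to metres (1° lat = 111600 m, cos φ = 0.949168): observed ΔN = 0.0 m, observed ΔE = -334.7 m.
Subtracting the expected shift leaves a residual of 0.0 − (34.6) = -34.6 m north and -334.7 − (-353.9) = 19.2 m east.
Residual distance = √((-34.6)² + 19.2²) = 39.6 m.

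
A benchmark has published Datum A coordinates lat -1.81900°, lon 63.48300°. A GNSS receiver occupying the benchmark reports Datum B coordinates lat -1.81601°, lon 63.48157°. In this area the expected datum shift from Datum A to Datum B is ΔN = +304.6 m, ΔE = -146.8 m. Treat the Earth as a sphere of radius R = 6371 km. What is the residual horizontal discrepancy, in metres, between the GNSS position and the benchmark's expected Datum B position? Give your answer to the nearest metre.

Observed coordinate differences: Δφ = +0.00299°, Δλ = -0.00143°.
Converting to metres (1° lat = 111195 m, cos φ = 0.999496): observed ΔN = 332.5 m, observed ΔE = -158.9 m.
Subtracting the expected shift leaves a residual of 332.5 − (304.6) = 27.9 m north and -158.9 − (-146.8) = -12.1 m east.
Residual distance = √(27.9² + (-12.1)²) = 30.4 m.

30 m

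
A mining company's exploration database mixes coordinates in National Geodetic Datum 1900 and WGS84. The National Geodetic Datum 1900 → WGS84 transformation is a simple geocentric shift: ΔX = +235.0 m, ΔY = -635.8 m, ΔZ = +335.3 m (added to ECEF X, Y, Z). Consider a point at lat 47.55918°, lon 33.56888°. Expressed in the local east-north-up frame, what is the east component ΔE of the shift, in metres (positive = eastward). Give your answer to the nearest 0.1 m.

ΔE = -659.7 m

At φ = 47.55918°, λ = 33.56888°: sin φ = 0.737975, cos φ = 0.674828, sin λ = 0.552939, cos λ = 0.833222.
ΔE = −sin λ·ΔX + cos λ·ΔY = −(0.552939)·(235.0) + (0.833222)·(-635.8) = -659.70 m.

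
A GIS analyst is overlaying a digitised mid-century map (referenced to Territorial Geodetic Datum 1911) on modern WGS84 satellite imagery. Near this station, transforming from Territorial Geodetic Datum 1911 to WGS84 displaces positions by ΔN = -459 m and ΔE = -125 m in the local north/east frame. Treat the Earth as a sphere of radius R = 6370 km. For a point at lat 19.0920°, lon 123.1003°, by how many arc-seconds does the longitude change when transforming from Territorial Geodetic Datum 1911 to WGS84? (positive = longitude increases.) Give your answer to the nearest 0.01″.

At latitude 19.0920°, cos φ = 0.944995.
One radian of longitude at latitude φ spans R cos φ, so Δλ = ΔE / (R cos φ) = -125.0 / (6370000 × 0.944995) = -2.0765e-05 rad = -4.283″.

Δλ = -4.28″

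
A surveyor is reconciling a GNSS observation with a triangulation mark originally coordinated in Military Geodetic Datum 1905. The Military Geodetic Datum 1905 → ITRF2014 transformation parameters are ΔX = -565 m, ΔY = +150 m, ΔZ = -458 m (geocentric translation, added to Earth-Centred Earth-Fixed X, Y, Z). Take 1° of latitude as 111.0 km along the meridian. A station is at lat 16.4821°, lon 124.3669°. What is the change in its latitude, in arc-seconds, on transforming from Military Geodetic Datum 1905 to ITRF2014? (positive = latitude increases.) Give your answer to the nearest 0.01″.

Δφ = -18.32″

sin φ = 0.283716, cos φ = 0.958908, sin λ = 0.825440, cos λ = -0.564490.
North component: ΔN = −sin φ cos λ·ΔX − sin φ sin λ·ΔY + cos φ·ΔZ = −(0.283716)(-0.564490)(-565) − (0.283716)(0.825440)(150) + (0.958908)(-458) = -564.80 m.
1° of latitude spans 111000 m, so Δφ = -564.80 / 111000 × 3600 = -18.318″.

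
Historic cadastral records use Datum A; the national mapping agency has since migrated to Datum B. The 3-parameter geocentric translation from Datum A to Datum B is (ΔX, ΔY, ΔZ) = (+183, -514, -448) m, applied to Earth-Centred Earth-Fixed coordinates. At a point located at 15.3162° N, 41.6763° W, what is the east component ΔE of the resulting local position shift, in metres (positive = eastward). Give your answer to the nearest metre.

At φ = 15.3162°, λ = -41.6763°: sin φ = 0.264146, cos φ = 0.964483, sin λ = -0.664921, cos λ = 0.746913.
ΔE = −sin λ·ΔX + cos λ·ΔY = −(-0.664921)·(183) + (0.746913)·(-514) = -262.23 m.

ΔE = -262 m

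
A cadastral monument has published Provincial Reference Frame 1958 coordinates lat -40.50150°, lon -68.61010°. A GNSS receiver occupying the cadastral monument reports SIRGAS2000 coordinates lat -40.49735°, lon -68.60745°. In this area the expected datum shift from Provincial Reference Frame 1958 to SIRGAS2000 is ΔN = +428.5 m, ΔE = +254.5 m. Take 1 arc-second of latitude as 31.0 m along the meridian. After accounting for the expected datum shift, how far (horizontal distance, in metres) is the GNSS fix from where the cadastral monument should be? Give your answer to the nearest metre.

Observed coordinate differences: Δφ = +0.00415°, Δλ = +0.00265°.
Converting to metres (1° lat = 111600 m, cos φ = 0.760389): observed ΔN = 463.1 m, observed ΔE = 224.9 m.
Subtracting the expected shift leaves a residual of 463.1 − (428.5) = 34.6 m north and 224.9 − (254.5) = -29.6 m east.
Residual distance = √(34.6² + (-29.6)²) = 45.6 m.

46 m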